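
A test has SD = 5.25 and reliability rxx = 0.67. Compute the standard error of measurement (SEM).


SEM = SD * sqrt(1 - rxx)
SEM = 5.25 * sqrt(1 - 0.67)
SEM = 5.25 * sqrt(0.33) = 5.25 * 0.574456
SEM = 3.0159

3.0159


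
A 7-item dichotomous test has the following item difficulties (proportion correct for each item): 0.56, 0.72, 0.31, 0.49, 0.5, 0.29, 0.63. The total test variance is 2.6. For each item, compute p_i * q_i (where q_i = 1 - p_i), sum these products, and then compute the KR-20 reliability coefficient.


For each item, compute p_i * q_i:
  Item 1: 0.56 * 0.44 = 0.2464
  Item 2: 0.72 * 0.28 = 0.2016
  Item 3: 0.31 * 0.69 = 0.2139
  Item 4: 0.49 * 0.51 = 0.2499
  Item 5: 0.5 * 0.5 = 0.25
  Item 6: 0.29 * 0.71 = 0.2059
  Item 7: 0.63 * 0.37 = 0.2331
Sum(p_i * q_i) = 0.2464 + 0.2016 + 0.2139 + 0.2499 + 0.25 + 0.2059 + 0.2331 = 1.6008
KR-20 = (k/(k-1)) * (1 - Sum(p_i*q_i) / Var_total)
= (7/6) * (1 - 1.6008/2.6)
= 1.1667 * 0.3843
KR-20 = 0.4484

0.4484


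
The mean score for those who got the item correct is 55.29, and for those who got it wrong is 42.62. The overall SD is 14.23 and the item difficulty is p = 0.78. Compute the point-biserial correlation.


q = 1 - p = 0.22
rpb = ((M1 - M0) / SD) * sqrt(p * q)
rpb = ((55.29 - 42.62) / 14.23) * sqrt(0.78 * 0.22)
rpb = 0.3688

0.3688


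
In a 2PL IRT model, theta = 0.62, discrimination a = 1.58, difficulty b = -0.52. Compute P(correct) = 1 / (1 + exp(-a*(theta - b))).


a*(theta - b) = 1.58 * (0.62 - -0.52) = 1.8012
exp(-1.8012) = 0.1651
P = 1 / (1 + 0.1651)
P = 0.8583

0.8583


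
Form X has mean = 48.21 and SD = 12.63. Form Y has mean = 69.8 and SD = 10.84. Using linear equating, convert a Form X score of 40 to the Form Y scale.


slope = SD_Y / SD_X = 10.84 / 12.63 ~ 0.8583
intercept = mean_Y - slope * mean_X = 69.8 - (10.84 / 12.63) * 48.21 ~ 28.4226
Y = slope * X + intercept. To avoid rounding drift from the rounded slope/intercept, evaluate the equivalent form Y = mean_Y + SD_Y * (X - mean_X) / SD_X at full precision:
Y = 69.8 + 10.84 * (40 - 48.21) / 12.63
Y = 69.8 - 10.84 * 8.21 / 12.63
Y = 69.8 - 88.9964 / 12.63
Y = 69.8 - 7.0464
Y = 62.7536

62.7536


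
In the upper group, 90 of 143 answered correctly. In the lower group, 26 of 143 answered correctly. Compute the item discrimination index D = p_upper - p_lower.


p_upper = 90/143 = 0.6294
p_lower = 26/143 = 0.1818
D = 0.6294 - 0.1818 = 0.4476

0.4476


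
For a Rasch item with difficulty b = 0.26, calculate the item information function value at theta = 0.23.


P = 1/(1+exp(-(0.23-0.26))) = 0.4925
I = P*(1-P) = 0.4925 * 0.5075
I = 0.2499

0.2499


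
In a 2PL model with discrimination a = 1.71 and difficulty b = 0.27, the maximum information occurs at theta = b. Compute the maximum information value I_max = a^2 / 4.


For 2PL, max info at theta = b = 0.27
I_max = a^2 / 4 = 1.71^2 / 4
= 2.9241 / 4
I_max = 0.731

0.731


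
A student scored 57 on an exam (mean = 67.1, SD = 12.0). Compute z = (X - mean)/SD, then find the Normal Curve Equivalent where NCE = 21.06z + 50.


z = (X - mean) / SD = (57 - 67.1) / 12.0
z = -10.1 / 12.0
z = -0.8417
NCE = NCE = 21.06z + 50
Carry z at full precision (z = -10.1 / 12.0) into the conversion:
NCE = 21.06 * (-10.1 / 12.0) + 50 = -212.706 / 12.0 + 50
NCE = -17.7255 + 50
NCE = 32.2745

32.2745


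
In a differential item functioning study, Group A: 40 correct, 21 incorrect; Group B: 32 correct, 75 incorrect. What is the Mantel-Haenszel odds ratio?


Odds_A = 40/21 = 1.9048
Odds_B = 32/75 = 0.4267
OR = Odds_A / Odds_B = 1.9048 / 0.4267
Exactly, OR = (40 * 75) / (21 * 32) = 3000 / 672
OR = 4.4643

4.4643


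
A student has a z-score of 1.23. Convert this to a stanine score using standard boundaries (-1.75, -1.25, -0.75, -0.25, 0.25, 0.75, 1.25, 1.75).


Stanine boundaries: [-1.75, -1.25, -0.75, -0.25, 0.25, 0.75, 1.25, 1.75]
z = 1.23
Check each boundary:
  z >= -1.75 -> could be stanine 2
  z >= -1.25 -> could be stanine 3
  z >= -0.75 -> could be stanine 4
  z >= -0.25 -> could be stanine 5
  z >= 0.25 -> could be stanine 6
  z >= 0.75 -> could be stanine 7
  z < 1.25
  z < 1.75
Highest qualifying boundary gives stanine = 7

7


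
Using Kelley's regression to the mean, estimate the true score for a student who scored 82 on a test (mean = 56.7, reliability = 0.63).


T_est = rxx * X + (1 - rxx) * mean
T_est = 0.63 * 82 + 0.37 * 56.7
T_est = 51.66 + 20.979
T_est = 72.639

72.639


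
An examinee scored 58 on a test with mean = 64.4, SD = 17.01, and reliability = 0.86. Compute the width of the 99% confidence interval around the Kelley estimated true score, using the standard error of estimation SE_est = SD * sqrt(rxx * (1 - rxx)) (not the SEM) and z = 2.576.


True score estimate = 0.86*58 + 0.14*64.4 = 58.896
SE_est = SD * sqrt(rxx * (1 - rxx)) = 17.01 * sqrt(0.86 * 0.14) = 17.01 * sqrt(0.1204) = 5.902249
CI = T_est +/- z * SE_est, so width = 2 * z * SE_est = 2 * 2.576 * 5.902249
Width = 30.4084

30.4084


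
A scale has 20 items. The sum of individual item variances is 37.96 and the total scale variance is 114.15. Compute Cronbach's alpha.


alpha = (k/(k-1)) * (1 - sum(si^2)/s_total^2)
= (20/19) * (1 - 37.96/114.15)
alpha = 0.7026

0.7026


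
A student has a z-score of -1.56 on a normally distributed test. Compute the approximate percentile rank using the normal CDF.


CDF(z) = 0.5 * (1 + erf(z/sqrt(2)))
erf(-1.1031) = -0.8812
CDF = 0.0594
Percentile rank = 0.0594 * 100 = 5.94

5.94


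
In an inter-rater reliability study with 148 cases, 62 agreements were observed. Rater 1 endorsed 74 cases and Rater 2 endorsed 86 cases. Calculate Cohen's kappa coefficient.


P_o = 62/148 = 0.418919
P_e = (74*86 + 74*62) / 21904 = 0.5
kappa = (P_o - P_e) / (1 - P_e)
kappa = (0.418919 - 0.5) / (1 - 0.5)
kappa = -0.1622

-0.1622


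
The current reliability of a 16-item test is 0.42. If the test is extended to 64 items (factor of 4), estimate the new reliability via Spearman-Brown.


r_new = (n * rxx) / (1 + (n-1) * rxx)
r_new = (4 * 0.42) / (1 + 3 * 0.42)
r_new = 1.68 / 2.26
r_new = 0.7434

0.7434


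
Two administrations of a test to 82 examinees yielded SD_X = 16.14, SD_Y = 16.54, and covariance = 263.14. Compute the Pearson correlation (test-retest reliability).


r = cov(X,Y) / (SD_X * SD_Y)
r = 263.14 / (16.14 * 16.54)
r = 263.14 / 266.9556
r = 0.9857

0.9857


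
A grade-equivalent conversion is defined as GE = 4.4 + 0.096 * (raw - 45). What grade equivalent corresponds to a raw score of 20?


raw - median = 20 - 45 = -25
slope * diff = 0.096 * -25 = -2.4
GE = 4.4 + -2.4
GE = 2.0

2.0


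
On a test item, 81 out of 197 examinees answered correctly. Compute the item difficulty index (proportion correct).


Item difficulty p = number correct / total examinees
p = 81 / 197
p = 0.4112

0.4112


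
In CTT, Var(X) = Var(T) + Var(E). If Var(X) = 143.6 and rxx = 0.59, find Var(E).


var_true = rxx * var_obs = 0.59 * 143.6 = 84.724
var_error = var_obs - var_true
var_error = 143.6 - 84.724
var_error = 58.876

58.876


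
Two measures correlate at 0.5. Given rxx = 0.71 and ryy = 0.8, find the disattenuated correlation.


r_corrected = rxy / sqrt(rxx * ryy)
= 0.5 / sqrt(0.71 * 0.8)
= 0.5 / sqrt(0.568)
= 0.5 / 0.753658
r_corrected = 0.6634

0.6634


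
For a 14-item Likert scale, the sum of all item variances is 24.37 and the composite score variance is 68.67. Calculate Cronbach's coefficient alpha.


alpha = (k/(k-1)) * (1 - sum(si^2)/s_total^2)
= (14/13) * (1 - 24.37/68.67)
alpha = 0.6947

0.6947


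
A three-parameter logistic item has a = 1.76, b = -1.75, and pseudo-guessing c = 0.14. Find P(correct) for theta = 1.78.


logit = 1.76*(1.78 - -1.75) = 6.2128
P* = 1/(1 + exp(-6.2128)) = 0.998
P = 0.14 + (1 - 0.14) * 0.998
P = 0.9983

0.9983


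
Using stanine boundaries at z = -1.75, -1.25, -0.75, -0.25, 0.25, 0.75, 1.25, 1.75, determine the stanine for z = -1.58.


Stanine boundaries: [-1.75, -1.25, -0.75, -0.25, 0.25, 0.75, 1.25, 1.75]
z = -1.58
Check each boundary:
  z >= -1.75 -> could be stanine 2
  z < -1.25
  z < -0.75
  z < -0.25
  z < 0.25
  z < 0.75
  z < 1.25
  z < 1.75
Highest qualifying boundary gives stanine = 2

2


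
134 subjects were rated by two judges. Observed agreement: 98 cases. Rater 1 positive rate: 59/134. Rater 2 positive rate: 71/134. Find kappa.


P_o = 98/134 = 0.731343
P_e = (59*71 + 75*63) / 17956 = 0.496436
kappa = (P_o - P_e) / (1 - P_e)
kappa = (0.731343 - 0.496436) / (1 - 0.496436)
kappa = 0.4665

0.4665


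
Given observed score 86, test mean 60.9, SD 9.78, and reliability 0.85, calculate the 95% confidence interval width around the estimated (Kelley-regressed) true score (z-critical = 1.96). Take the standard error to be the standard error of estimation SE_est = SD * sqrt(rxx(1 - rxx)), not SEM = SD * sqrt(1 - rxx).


True score estimate = 0.85*86 + 0.15*60.9 = 82.235
SE_est = SD * sqrt(rxx * (1 - rxx)) = 9.78 * sqrt(0.85 * 0.15) = 9.78 * sqrt(0.1275) = 3.492159
CI = T_est +/- z * SE_est, so width = 2 * z * SE_est = 2 * 1.96 * 3.492159
Width = 13.6893

13.6893


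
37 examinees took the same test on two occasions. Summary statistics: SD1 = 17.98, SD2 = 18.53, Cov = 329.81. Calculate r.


r = cov(X,Y) / (SD_X * SD_Y)
r = 329.81 / (17.98 * 18.53)
r = 329.81 / 333.1694
r = 0.9899

0.9899


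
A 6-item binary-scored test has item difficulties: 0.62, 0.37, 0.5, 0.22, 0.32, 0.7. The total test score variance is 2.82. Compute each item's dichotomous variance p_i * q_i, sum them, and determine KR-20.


For each item, compute p_i * q_i:
  Item 1: 0.62 * 0.38 = 0.2356
  Item 2: 0.37 * 0.63 = 0.2331
  Item 3: 0.5 * 0.5 = 0.25
  Item 4: 0.22 * 0.78 = 0.1716
  Item 5: 0.32 * 0.68 = 0.2176
  Item 6: 0.7 * 0.3 = 0.21
Sum(p_i * q_i) = 0.2356 + 0.2331 + 0.25 + 0.1716 + 0.2176 + 0.21 = 1.3179
KR-20 = (k/(k-1)) * (1 - Sum(p_i*q_i) / Var_total)
= (6/5) * (1 - 1.3179/2.82)
= 1.2 * 0.5327
KR-20 = 0.6392

0.6392


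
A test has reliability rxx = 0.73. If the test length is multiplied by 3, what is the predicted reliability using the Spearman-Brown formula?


r_new = (n * rxx) / (1 + (n-1) * rxx)
r_new = (3 * 0.73) / (1 + 2 * 0.73)
r_new = 2.19 / 2.46
r_new = 0.8902

0.8902


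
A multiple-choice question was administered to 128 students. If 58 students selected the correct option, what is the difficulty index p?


Item difficulty p = number correct / total examinees
p = 58 / 128
p = 0.4531

0.4531


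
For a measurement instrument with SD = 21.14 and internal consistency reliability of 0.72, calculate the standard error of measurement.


SEM = SD * sqrt(1 - rxx)
SEM = 21.14 * sqrt(1 - 0.72)
SEM = 21.14 * sqrt(0.28) = 21.14 * 0.52915
SEM = 11.1862

11.1862


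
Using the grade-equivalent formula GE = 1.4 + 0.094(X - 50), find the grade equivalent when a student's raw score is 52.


raw - median = 52 - 50 = 2
slope * diff = 0.094 * 2 = 0.188
GE = 1.4 + 0.188
GE = 1.588

1.588


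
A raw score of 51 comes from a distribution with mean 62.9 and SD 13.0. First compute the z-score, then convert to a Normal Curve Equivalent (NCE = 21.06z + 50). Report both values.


z = (X - mean) / SD = (51 - 62.9) / 13.0
z = -11.9 / 13.0
z = -0.9154
NCE = NCE = 21.06z + 50
Carry z at full precision (z = -11.9 / 13.0) into the conversion:
NCE = 21.06 * (-11.9 / 13.0) + 50 = -250.614 / 13.0 + 50
NCE = -19.278 + 50
NCE = 30.722

30.722


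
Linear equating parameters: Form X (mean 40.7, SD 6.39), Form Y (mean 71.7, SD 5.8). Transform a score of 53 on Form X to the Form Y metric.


slope = SD_Y / SD_X = 5.8 / 6.39 ~ 0.9077
intercept = mean_Y - slope * mean_X = 71.7 - (5.8 / 6.39) * 40.7 ~ 34.7579
Y = slope * X + intercept. To avoid rounding drift from the rounded slope/intercept, evaluate the equivalent form Y = mean_Y + SD_Y * (X - mean_X) / SD_X at full precision:
Y = 71.7 + 5.8 * (53 - 40.7) / 6.39
Y = 71.7 + 5.8 * 12.3 / 6.39
Y = 71.7 + 71.34 / 6.39
Y = 71.7 + 11.1643
Y = 82.8643

82.8643


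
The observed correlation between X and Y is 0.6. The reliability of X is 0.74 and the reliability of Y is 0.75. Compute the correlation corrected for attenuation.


r_corrected = rxy / sqrt(rxx * ryy)
= 0.6 / sqrt(0.74 * 0.75)
= 0.6 / sqrt(0.555)
= 0.6 / 0.744983
r_corrected = 0.8054

0.8054


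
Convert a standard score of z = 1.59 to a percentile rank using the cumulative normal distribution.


CDF(z) = 0.5 * (1 + erf(z/sqrt(2)))
erf(1.1243) = 0.8882
CDF = 0.9441
Percentile rank = 0.9441 * 100 = 94.41

94.41


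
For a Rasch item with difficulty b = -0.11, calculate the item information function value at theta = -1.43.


P = 1/(1+exp(-(-1.43--0.11))) = 0.2108
I = P*(1-P) = 0.2108 * 0.7892
I = 0.1664

0.1664


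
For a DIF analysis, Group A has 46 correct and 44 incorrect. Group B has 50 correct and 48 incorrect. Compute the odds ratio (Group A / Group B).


Odds_A = 46/44 = 1.0455
Odds_B = 50/48 = 1.0417
OR = Odds_A / Odds_B = 1.0455 / 1.0417
Exactly, OR = (46 * 48) / (44 * 50) = 2208 / 2200
OR = 1.0036

1.0036


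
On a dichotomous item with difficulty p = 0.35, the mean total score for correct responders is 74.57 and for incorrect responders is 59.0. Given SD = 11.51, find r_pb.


q = 1 - p = 0.65
rpb = ((M1 - M0) / SD) * sqrt(p * q)
rpb = ((74.57 - 59.0) / 11.51) * sqrt(0.35 * 0.65)
rpb = 0.6452

0.6452


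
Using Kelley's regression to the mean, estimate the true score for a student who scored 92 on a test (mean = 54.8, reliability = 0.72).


T_est = rxx * X + (1 - rxx) * mean
T_est = 0.72 * 92 + 0.28 * 54.8
T_est = 66.24 + 15.344
T_est = 81.584

81.584


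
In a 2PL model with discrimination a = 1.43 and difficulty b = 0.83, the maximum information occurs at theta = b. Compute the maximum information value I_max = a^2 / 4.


For 2PL, max info at theta = b = 0.83
I_max = a^2 / 4 = 1.43^2 / 4
= 2.0449 / 4
I_max = 0.5112

0.5112


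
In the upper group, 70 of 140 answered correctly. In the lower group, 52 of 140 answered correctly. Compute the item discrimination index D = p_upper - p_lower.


p_upper = 70/140 = 0.5
p_lower = 52/140 = 0.3714
D = 0.5 - 0.3714 = 0.1286

0.1286


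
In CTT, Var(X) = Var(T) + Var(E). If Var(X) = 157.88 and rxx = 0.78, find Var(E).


var_true = rxx * var_obs = 0.78 * 157.88 = 123.1464
var_error = var_obs - var_true
var_error = 157.88 - 123.1464
var_error = 34.7336

34.7336


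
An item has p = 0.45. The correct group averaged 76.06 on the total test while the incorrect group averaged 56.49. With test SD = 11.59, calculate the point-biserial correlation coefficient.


q = 1 - p = 0.55
rpb = ((M1 - M0) / SD) * sqrt(p * q)
rpb = ((76.06 - 56.49) / 11.59) * sqrt(0.45 * 0.55)
rpb = 0.84

0.84


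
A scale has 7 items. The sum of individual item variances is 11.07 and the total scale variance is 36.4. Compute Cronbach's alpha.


alpha = (k/(k-1)) * (1 - sum(si^2)/s_total^2)
= (7/6) * (1 - 11.07/36.4)
alpha = 0.8119

0.8119


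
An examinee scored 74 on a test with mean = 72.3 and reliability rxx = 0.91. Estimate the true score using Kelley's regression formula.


T_est = rxx * X + (1 - rxx) * mean
T_est = 0.91 * 74 + 0.09 * 72.3
T_est = 67.34 + 6.507
T_est = 73.847

73.847


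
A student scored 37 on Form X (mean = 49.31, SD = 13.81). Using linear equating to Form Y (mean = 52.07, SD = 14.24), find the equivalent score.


slope = SD_Y / SD_X = 14.24 / 13.81 ~ 1.0311
intercept = mean_Y - slope * mean_X = 52.07 - (14.24 / 13.81) * 49.31 ~ 1.2246
Y = slope * X + intercept. To avoid rounding drift from the rounded slope/intercept, evaluate the equivalent form Y = mean_Y + SD_Y * (X - mean_X) / SD_X at full precision:
Y = 52.07 + 14.24 * (37 - 49.31) / 13.81
Y = 52.07 - 14.24 * 12.31 / 13.81
Y = 52.07 - 175.2944 / 13.81
Y = 52.07 - 12.6933
Y = 39.3767

39.3767


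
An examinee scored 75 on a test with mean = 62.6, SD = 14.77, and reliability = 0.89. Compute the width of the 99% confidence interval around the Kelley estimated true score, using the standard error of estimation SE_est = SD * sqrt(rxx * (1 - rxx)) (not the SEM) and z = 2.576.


True score estimate = 0.89*75 + 0.11*62.6 = 73.636
SE_est = SD * sqrt(rxx * (1 - rxx)) = 14.77 * sqrt(0.89 * 0.11) = 14.77 * sqrt(0.0979) = 4.621382
CI = T_est +/- z * SE_est, so width = 2 * z * SE_est = 2 * 2.576 * 4.621382
Width = 23.8094

23.8094


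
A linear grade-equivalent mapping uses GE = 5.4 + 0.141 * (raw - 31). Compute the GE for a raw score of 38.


raw - median = 38 - 31 = 7
slope * diff = 0.141 * 7 = 0.987
GE = 5.4 + 0.987
GE = 6.387

6.387


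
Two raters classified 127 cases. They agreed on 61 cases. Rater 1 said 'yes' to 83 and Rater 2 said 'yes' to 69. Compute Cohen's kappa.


P_o = 61/127 = 0.480315
P_e = (83*69 + 44*58) / 16129 = 0.513299
kappa = (P_o - P_e) / (1 - P_e)
kappa = (0.480315 - 0.513299) / (1 - 0.513299)
kappa = -0.0678

-0.0678


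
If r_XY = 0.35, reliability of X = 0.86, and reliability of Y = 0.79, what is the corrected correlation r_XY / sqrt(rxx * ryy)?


r_corrected = rxy / sqrt(rxx * ryy)
= 0.35 / sqrt(0.86 * 0.79)
= 0.35 / sqrt(0.6794)
= 0.35 / 0.824257
r_corrected = 0.4246

0.4246


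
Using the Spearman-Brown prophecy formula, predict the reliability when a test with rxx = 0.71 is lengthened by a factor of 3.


r_new = (n * rxx) / (1 + (n-1) * rxx)
r_new = (3 * 0.71) / (1 + 2 * 0.71)
r_new = 2.13 / 2.42
r_new = 0.8802

0.8802


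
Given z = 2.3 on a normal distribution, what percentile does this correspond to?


CDF(z) = 0.5 * (1 + erf(z/sqrt(2)))
erf(1.6263) = 0.9786
CDF = 0.9893
Percentile rank = 0.9893 * 100 = 98.93

98.93


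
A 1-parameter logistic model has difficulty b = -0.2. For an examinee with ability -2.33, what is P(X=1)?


theta - b = -2.33 - -0.2 = -2.13
exp(-(theta - b)) = exp(2.13) = 8.4149
P = 1 / (1 + 8.4149)
P = 0.1062

0.1062


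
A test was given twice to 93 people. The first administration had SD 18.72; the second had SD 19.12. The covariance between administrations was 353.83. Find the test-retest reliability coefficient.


r = cov(X,Y) / (SD_X * SD_Y)
r = 353.83 / (18.72 * 19.12)
r = 353.83 / 357.9264
r = 0.9886

0.9886


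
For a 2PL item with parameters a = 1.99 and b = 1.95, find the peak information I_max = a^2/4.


For 2PL, max info at theta = b = 1.95
I_max = a^2 / 4 = 1.99^2 / 4
= 3.9601 / 4
I_max = 0.99

0.99


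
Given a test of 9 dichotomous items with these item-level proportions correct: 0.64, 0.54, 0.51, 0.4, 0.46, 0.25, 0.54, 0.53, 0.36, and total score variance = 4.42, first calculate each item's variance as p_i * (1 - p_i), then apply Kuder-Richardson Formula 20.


For each item, compute p_i * q_i:
  Item 1: 0.64 * 0.36 = 0.2304
  Item 2: 0.54 * 0.46 = 0.2484
  Item 3: 0.51 * 0.49 = 0.2499
  Item 4: 0.4 * 0.6 = 0.24
  Item 5: 0.46 * 0.54 = 0.2484
  Item 6: 0.25 * 0.75 = 0.1875
  Item 7: 0.54 * 0.46 = 0.2484
  Item 8: 0.53 * 0.47 = 0.2491
  Item 9: 0.36 * 0.64 = 0.2304
Sum(p_i * q_i) = 0.2304 + 0.2484 + 0.2499 + 0.24 + 0.2484 + 0.1875 + 0.2484 + 0.2491 + 0.2304 = 2.1325
KR-20 = (k/(k-1)) * (1 - Sum(p_i*q_i) / Var_total)
= (9/8) * (1 - 2.1325/4.42)
= 1.125 * 0.5175
KR-20 = 0.5822

0.5822


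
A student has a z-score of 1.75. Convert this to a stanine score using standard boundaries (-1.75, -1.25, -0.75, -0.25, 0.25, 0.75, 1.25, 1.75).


Stanine boundaries: [-1.75, -1.25, -0.75, -0.25, 0.25, 0.75, 1.25, 1.75]
z = 1.75
Check each boundary:
  z >= -1.75 -> could be stanine 2
  z >= -1.25 -> could be stanine 3
  z >= -0.75 -> could be stanine 4
  z >= -0.25 -> could be stanine 5
  z >= 0.25 -> could be stanine 6
  z >= 0.75 -> could be stanine 7
  z >= 1.25 -> could be stanine 8
  z >= 1.75 -> could be stanine 9
Highest qualifying boundary gives stanine = 9

9


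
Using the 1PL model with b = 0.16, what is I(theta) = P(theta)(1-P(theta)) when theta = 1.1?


P = 1/(1+exp(-(1.1-0.16))) = 0.7191
I = P*(1-P) = 0.7191 * 0.2809
I = 0.202

0.202


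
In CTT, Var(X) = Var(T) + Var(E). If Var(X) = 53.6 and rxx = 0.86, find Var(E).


var_true = rxx * var_obs = 0.86 * 53.6 = 46.096
var_error = var_obs - var_true
var_error = 53.6 - 46.096
var_error = 7.504

7.504


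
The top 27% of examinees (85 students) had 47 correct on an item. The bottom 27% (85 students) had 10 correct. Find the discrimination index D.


p_upper = 47/85 = 0.5529
p_lower = 10/85 = 0.1176
D = 0.5529 - 0.1176 = 0.4353

0.4353


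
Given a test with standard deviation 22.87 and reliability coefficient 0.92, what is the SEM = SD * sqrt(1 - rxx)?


SEM = SD * sqrt(1 - rxx)
SEM = 22.87 * sqrt(1 - 0.92)
SEM = 22.87 * sqrt(0.08) = 22.87 * 0.282843
SEM = 6.4686

6.4686


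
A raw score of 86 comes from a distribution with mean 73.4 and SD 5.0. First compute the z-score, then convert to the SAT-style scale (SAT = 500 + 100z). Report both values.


z = (X - mean) / SD = (86 - 73.4) / 5.0
z = 12.6 / 5.0
z = 2.52
SAT-scale = SAT = 500 + 100z
Carry z at full precision (z = 12.6 / 5.0) into the conversion:
SAT-scale = 500 + 100 * (12.6 / 5.0) = 500 + 1260 / 5.0
SAT-scale = 500 + 252.0
SAT-scale = 752.0

752.0


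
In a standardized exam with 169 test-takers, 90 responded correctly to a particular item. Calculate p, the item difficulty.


Item difficulty p = number correct / total examinees
p = 90 / 169
p = 0.5325

0.5325


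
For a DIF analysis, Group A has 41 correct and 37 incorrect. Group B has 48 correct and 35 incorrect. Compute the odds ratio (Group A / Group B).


Odds_A = 41/37 = 1.1081
Odds_B = 48/35 = 1.3714
OR = Odds_A / Odds_B = 1.1081 / 1.3714
Exactly, OR = (41 * 35) / (37 * 48) = 1435 / 1776
OR = 0.808

0.808


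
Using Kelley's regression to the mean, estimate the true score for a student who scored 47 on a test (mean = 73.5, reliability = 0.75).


T_est = rxx * X + (1 - rxx) * mean
T_est = 0.75 * 47 + 0.25 * 73.5
T_est = 35.25 + 18.375
T_est = 53.625

53.625


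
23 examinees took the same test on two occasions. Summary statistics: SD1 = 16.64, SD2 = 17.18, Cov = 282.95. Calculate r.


r = cov(X,Y) / (SD_X * SD_Y)
r = 282.95 / (16.64 * 17.18)
r = 282.95 / 285.8752
r = 0.9898

0.9898


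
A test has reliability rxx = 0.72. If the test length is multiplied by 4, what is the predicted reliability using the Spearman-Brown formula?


r_new = (n * rxx) / (1 + (n-1) * rxx)
r_new = (4 * 0.72) / (1 + 3 * 0.72)
r_new = 2.88 / 3.16
r_new = 0.9114

0.9114


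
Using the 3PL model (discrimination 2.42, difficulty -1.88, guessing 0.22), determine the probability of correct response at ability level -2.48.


logit = 2.42*(-2.48 - -1.88) = -1.452
P* = 1/(1 + exp(--1.452)) = 0.1897
P = 0.22 + (1 - 0.22) * 0.1897
P = 0.368

0.368


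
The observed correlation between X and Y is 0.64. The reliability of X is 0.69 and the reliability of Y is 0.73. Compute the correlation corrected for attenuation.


r_corrected = rxy / sqrt(rxx * ryy)
= 0.64 / sqrt(0.69 * 0.73)
= 0.64 / sqrt(0.5037)
= 0.64 / 0.709718
r_corrected = 0.9018

0.9018


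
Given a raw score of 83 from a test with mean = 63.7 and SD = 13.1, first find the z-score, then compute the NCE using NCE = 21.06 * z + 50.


z = (X - mean) / SD = (83 - 63.7) / 13.1
z = 19.3 / 13.1
z = 1.4733
NCE = NCE = 21.06z + 50
Carry z at full precision (z = 19.3 / 13.1) into the conversion:
NCE = 21.06 * (19.3 / 13.1) + 50 = 406.458 / 13.1 + 50
NCE = 31.0273 + 50
NCE = 81.0273

81.0273


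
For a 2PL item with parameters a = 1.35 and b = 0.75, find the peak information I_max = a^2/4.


For 2PL, max info at theta = b = 0.75
I_max = a^2 / 4 = 1.35^2 / 4
= 1.8225 / 4
I_max = 0.4556

0.4556


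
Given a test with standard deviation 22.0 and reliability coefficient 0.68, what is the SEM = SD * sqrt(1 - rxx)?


SEM = SD * sqrt(1 - rxx)
SEM = 22.0 * sqrt(1 - 0.68)
SEM = 22.0 * sqrt(0.32) = 22.0 * 0.565685
SEM = 12.4451

12.4451


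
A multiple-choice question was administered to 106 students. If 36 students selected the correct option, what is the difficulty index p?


Item difficulty p = number correct / total examinees
p = 36 / 106
p = 0.3396

0.3396


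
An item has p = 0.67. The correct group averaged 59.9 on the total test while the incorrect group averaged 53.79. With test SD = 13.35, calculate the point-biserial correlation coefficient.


q = 1 - p = 0.33
rpb = ((M1 - M0) / SD) * sqrt(p * q)
rpb = ((59.9 - 53.79) / 13.35) * sqrt(0.67 * 0.33)
rpb = 0.2152

0.2152


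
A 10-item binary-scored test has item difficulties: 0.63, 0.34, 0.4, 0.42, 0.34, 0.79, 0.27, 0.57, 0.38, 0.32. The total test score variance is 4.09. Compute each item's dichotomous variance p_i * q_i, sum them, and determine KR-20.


For each item, compute p_i * q_i:
  Item 1: 0.63 * 0.37 = 0.2331
  Item 2: 0.34 * 0.66 = 0.2244
  Item 3: 0.4 * 0.6 = 0.24
  Item 4: 0.42 * 0.58 = 0.2436
  Item 5: 0.34 * 0.66 = 0.2244
  Item 6: 0.79 * 0.21 = 0.1659
  Item 7: 0.27 * 0.73 = 0.1971
  Item 8: 0.57 * 0.43 = 0.2451
  Item 9: 0.38 * 0.62 = 0.2356
  Item 10: 0.32 * 0.68 = 0.2176
Sum(p_i * q_i) = 0.2331 + 0.2244 + 0.24 + 0.2436 + 0.2244 + 0.1659 + 0.1971 + 0.2451 + 0.2356 + 0.2176 = 2.2268
KR-20 = (k/(k-1)) * (1 - Sum(p_i*q_i) / Var_total)
= (10/9) * (1 - 2.2268/4.09)
= 1.1111 * 0.4556
KR-20 = 0.5062

0.5062


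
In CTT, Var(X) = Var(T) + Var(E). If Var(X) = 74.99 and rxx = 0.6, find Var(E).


var_true = rxx * var_obs = 0.6 * 74.99 = 44.994
var_error = var_obs - var_true
var_error = 74.99 - 44.994
var_error = 29.996

29.996


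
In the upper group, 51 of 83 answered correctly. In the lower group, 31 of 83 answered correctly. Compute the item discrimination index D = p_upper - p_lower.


p_upper = 51/83 = 0.6145
p_lower = 31/83 = 0.3735
D = 0.6145 - 0.3735 = 0.241

0.241


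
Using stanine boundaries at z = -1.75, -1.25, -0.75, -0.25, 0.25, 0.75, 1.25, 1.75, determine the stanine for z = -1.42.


Stanine boundaries: [-1.75, -1.25, -0.75, -0.25, 0.25, 0.75, 1.25, 1.75]
z = -1.42
Check each boundary:
  z >= -1.75 -> could be stanine 2
  z < -1.25
  z < -0.75
  z < -0.25
  z < 0.25
  z < 0.75
  z < 1.25
  z < 1.75
Highest qualifying boundary gives stanine = 2

2


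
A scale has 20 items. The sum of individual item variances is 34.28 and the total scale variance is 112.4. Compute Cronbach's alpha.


alpha = (k/(k-1)) * (1 - sum(si^2)/s_total^2)
= (20/19) * (1 - 34.28/112.4)
alpha = 0.7316

0.7316


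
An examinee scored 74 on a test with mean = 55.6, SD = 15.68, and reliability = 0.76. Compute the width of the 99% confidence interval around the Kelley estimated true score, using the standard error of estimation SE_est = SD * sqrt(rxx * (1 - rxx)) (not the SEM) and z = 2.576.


True score estimate = 0.76*74 + 0.24*55.6 = 69.584
SE_est = SD * sqrt(rxx * (1 - rxx)) = 15.68 * sqrt(0.76 * 0.24) = 15.68 * sqrt(0.1824) = 6.696663
CI = T_est +/- z * SE_est, so width = 2 * z * SE_est = 2 * 2.576 * 6.696663
Width = 34.5012

34.5012


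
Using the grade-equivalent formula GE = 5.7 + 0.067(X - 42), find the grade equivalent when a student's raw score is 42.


raw - median = 42 - 42 = 0
slope * diff = 0.067 * 0 = 0.0
GE = 5.7 + 0.0
GE = 5.7

5.7


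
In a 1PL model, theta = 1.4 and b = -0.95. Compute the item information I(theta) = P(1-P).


P = 1/(1+exp(-(1.4--0.95))) = 0.9129
I = P*(1-P) = 0.9129 * 0.0871
I = 0.0795

0.0795


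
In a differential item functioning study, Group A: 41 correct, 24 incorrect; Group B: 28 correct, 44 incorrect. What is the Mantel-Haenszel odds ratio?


Odds_A = 41/24 = 1.7083
Odds_B = 28/44 = 0.6364
OR = Odds_A / Odds_B = 1.7083 / 0.6364
Exactly, OR = (41 * 44) / (24 * 28) = 1804 / 672
OR = 2.6845

2.6845


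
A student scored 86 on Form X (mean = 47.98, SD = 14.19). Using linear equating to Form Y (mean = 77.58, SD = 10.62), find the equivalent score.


slope = SD_Y / SD_X = 10.62 / 14.19 ~ 0.7484
intercept = mean_Y - slope * mean_X = 77.58 - (10.62 / 14.19) * 47.98 ~ 41.6711
Y = slope * X + intercept. To avoid rounding drift from the rounded slope/intercept, evaluate the equivalent form Y = mean_Y + SD_Y * (X - mean_X) / SD_X at full precision:
Y = 77.58 + 10.62 * (86 - 47.98) / 14.19
Y = 77.58 + 10.62 * 38.02 / 14.19
Y = 77.58 + 403.7724 / 14.19
Y = 77.58 + 28.4547
Y = 106.0347

106.0347


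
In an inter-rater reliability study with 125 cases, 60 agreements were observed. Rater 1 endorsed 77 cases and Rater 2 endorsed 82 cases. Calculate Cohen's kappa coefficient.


P_o = 60/125 = 0.48
P_e = (77*82 + 48*43) / 15625 = 0.536192
kappa = (P_o - P_e) / (1 - P_e)
kappa = (0.48 - 0.536192) / (1 - 0.536192)
kappa = -0.1212

-0.1212


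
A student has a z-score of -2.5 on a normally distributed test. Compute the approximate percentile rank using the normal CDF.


CDF(z) = 0.5 * (1 + erf(z/sqrt(2)))
erf(-1.7678) = -0.9876
CDF = 0.0062
Percentile rank = 0.0062 * 100 = 0.62

0.62


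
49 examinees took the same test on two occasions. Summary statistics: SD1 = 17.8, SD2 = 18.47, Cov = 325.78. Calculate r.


r = cov(X,Y) / (SD_X * SD_Y)
r = 325.78 / (17.8 * 18.47)
r = 325.78 / 328.766
r = 0.9909

0.9909


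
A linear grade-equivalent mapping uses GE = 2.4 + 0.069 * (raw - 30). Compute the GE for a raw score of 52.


raw - median = 52 - 30 = 22
slope * diff = 0.069 * 22 = 1.518
GE = 2.4 + 1.518
GE = 3.918

3.918


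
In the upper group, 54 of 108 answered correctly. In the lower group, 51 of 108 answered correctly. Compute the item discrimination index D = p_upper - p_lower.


p_upper = 54/108 = 0.5
p_lower = 51/108 = 0.4722
D = 0.5 - 0.4722 = 0.0278

0.0278


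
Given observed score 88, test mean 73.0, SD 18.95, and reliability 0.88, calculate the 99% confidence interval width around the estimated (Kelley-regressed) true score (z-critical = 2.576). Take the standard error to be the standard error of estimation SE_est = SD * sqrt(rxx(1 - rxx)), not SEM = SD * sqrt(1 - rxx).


True score estimate = 0.88*88 + 0.12*73.0 = 86.2
SE_est = SD * sqrt(rxx * (1 - rxx)) = 18.95 * sqrt(0.88 * 0.12) = 18.95 * sqrt(0.1056) = 6.158021
CI = T_est +/- z * SE_est, so width = 2 * z * SE_est = 2 * 2.576 * 6.158021
Width = 31.7261

31.7261


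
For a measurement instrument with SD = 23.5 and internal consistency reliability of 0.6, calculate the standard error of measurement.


SEM = SD * sqrt(1 - rxx)
SEM = 23.5 * sqrt(1 - 0.6)
SEM = 23.5 * sqrt(0.4) = 23.5 * 0.632456
SEM = 14.8627

14.8627


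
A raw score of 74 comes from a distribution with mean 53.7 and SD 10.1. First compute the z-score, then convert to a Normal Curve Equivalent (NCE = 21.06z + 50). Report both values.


z = (X - mean) / SD = (74 - 53.7) / 10.1
z = 20.3 / 10.1
z = 2.0099
NCE = NCE = 21.06z + 50
Carry z at full precision (z = 20.3 / 10.1) into the conversion:
NCE = 21.06 * (20.3 / 10.1) + 50 = 427.518 / 10.1 + 50
NCE = 42.3285 + 50
NCE = 92.3285

92.3285


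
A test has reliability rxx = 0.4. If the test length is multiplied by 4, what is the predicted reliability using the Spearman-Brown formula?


r_new = (n * rxx) / (1 + (n-1) * rxx)
r_new = (4 * 0.4) / (1 + 3 * 0.4)
r_new = 1.6 / 2.2
r_new = 0.7273

0.7273


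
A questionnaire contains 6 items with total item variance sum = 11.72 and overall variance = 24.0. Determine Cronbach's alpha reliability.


alpha = (k/(k-1)) * (1 - sum(si^2)/s_total^2)
= (6/5) * (1 - 11.72/24.0)
alpha = 0.614

0.614


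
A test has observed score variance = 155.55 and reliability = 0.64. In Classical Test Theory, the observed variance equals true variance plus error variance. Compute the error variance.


var_true = rxx * var_obs = 0.64 * 155.55 = 99.552
var_error = var_obs - var_true
var_error = 155.55 - 99.552
var_error = 55.998

55.998


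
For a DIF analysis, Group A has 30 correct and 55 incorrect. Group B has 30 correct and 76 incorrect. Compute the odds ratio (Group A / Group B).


Odds_A = 30/55 = 0.5455
Odds_B = 30/76 = 0.3947
OR = Odds_A / Odds_B = 0.5455 / 0.3947
Exactly, OR = (30 * 76) / (55 * 30) = 2280 / 1650
OR = 1.3818

1.3818


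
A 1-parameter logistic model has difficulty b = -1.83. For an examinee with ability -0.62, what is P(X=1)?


theta - b = -0.62 - -1.83 = 1.21
exp(-(theta - b)) = exp(-1.21) = 0.2982
P = 1 / (1 + 0.2982)
P = 0.7703

0.7703


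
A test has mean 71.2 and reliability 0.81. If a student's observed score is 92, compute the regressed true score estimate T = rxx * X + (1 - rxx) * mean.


T_est = rxx * X + (1 - rxx) * mean
T_est = 0.81 * 92 + 0.19 * 71.2
T_est = 74.52 + 13.528
T_est = 88.048

88.048


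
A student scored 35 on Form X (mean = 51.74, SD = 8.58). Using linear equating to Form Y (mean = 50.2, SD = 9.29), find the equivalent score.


slope = SD_Y / SD_X = 9.29 / 8.58 ~ 1.0828
intercept = mean_Y - slope * mean_X = 50.2 - (9.29 / 8.58) * 51.74 ~ -5.8215
Y = slope * X + intercept. To avoid rounding drift from the rounded slope/intercept, evaluate the equivalent form Y = mean_Y + SD_Y * (X - mean_X) / SD_X at full precision:
Y = 50.2 + 9.29 * (35 - 51.74) / 8.58
Y = 50.2 - 9.29 * 16.74 / 8.58
Y = 50.2 - 155.5146 / 8.58
Y = 50.2 - 18.1252
Y = 32.0748

32.0748


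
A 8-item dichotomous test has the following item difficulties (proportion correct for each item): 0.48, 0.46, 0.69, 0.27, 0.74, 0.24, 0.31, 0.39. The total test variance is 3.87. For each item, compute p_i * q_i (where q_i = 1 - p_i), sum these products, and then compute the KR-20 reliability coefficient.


For each item, compute p_i * q_i:
  Item 1: 0.48 * 0.52 = 0.2496
  Item 2: 0.46 * 0.54 = 0.2484
  Item 3: 0.69 * 0.31 = 0.2139
  Item 4: 0.27 * 0.73 = 0.1971
  Item 5: 0.74 * 0.26 = 0.1924
  Item 6: 0.24 * 0.76 = 0.1824
  Item 7: 0.31 * 0.69 = 0.2139
  Item 8: 0.39 * 0.61 = 0.2379
Sum(p_i * q_i) = 0.2496 + 0.2484 + 0.2139 + 0.1971 + 0.1924 + 0.1824 + 0.2139 + 0.2379 = 1.7356
KR-20 = (k/(k-1)) * (1 - Sum(p_i*q_i) / Var_total)
= (8/7) * (1 - 1.7356/3.87)
= 1.1429 * 0.5515
KR-20 = 0.6303

0.6303


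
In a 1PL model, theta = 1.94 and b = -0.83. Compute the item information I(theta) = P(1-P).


P = 1/(1+exp(-(1.94--0.83))) = 0.941
I = P*(1-P) = 0.941 * 0.059
I = 0.0555

0.0555


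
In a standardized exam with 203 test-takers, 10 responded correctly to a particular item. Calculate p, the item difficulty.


Item difficulty p = number correct / total examinees
p = 10 / 203
p = 0.0493

0.0493


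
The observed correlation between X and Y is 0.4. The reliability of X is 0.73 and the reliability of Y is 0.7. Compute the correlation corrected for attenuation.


r_corrected = rxy / sqrt(rxx * ryy)
= 0.4 / sqrt(0.73 * 0.7)
= 0.4 / sqrt(0.511)
= 0.4 / 0.714843
r_corrected = 0.5596

0.5596


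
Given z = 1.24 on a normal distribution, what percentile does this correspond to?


CDF(z) = 0.5 * (1 + erf(z/sqrt(2)))
erf(0.8768) = 0.785
CDF = 0.8925
Percentile rank = 0.8925 * 100 = 89.25

89.25


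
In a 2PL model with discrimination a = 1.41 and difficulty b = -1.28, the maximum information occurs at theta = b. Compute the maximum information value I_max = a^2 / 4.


For 2PL, max info at theta = b = -1.28
I_max = a^2 / 4 = 1.41^2 / 4
= 1.9881 / 4
I_max = 0.497

0.497


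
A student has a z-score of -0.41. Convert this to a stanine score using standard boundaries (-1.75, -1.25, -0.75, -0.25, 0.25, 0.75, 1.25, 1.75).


Stanine boundaries: [-1.75, -1.25, -0.75, -0.25, 0.25, 0.75, 1.25, 1.75]
z = -0.41
Check each boundary:
  z >= -1.75 -> could be stanine 2
  z >= -1.25 -> could be stanine 3
  z >= -0.75 -> could be stanine 4
  z < -0.25
  z < 0.25
  z < 0.75
  z < 1.25
  z < 1.75
Highest qualifying boundary gives stanine = 4

4


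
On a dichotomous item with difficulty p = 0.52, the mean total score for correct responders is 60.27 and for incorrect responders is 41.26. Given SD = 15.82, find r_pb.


q = 1 - p = 0.48
rpb = ((M1 - M0) / SD) * sqrt(p * q)
rpb = ((60.27 - 41.26) / 15.82) * sqrt(0.52 * 0.48)
rpb = 0.6003

0.6003


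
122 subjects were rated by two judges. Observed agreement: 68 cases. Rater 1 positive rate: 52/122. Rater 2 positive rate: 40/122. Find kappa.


P_o = 68/122 = 0.557377
P_e = (52*40 + 70*82) / 14884 = 0.525396
kappa = (P_o - P_e) / (1 - P_e)
kappa = (0.557377 - 0.525396) / (1 - 0.525396)
kappa = 0.0674

0.0674


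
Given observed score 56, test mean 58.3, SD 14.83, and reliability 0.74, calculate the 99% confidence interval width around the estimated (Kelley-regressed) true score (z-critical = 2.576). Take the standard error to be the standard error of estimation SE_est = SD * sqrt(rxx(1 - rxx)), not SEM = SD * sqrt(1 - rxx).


True score estimate = 0.74*56 + 0.26*58.3 = 56.598
SE_est = SD * sqrt(rxx * (1 - rxx)) = 14.83 * sqrt(0.74 * 0.26) = 14.83 * sqrt(0.1924) = 6.504946
CI = T_est +/- z * SE_est, so width = 2 * z * SE_est = 2 * 2.576 * 6.504946
Width = 33.5135

33.5135


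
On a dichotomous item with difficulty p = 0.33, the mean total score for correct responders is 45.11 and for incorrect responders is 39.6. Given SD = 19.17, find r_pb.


q = 1 - p = 0.67
rpb = ((M1 - M0) / SD) * sqrt(p * q)
rpb = ((45.11 - 39.6) / 19.17) * sqrt(0.33 * 0.67)
rpb = 0.1352

0.1352


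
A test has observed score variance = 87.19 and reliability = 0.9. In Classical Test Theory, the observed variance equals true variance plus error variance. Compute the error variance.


var_true = rxx * var_obs = 0.9 * 87.19 = 78.471
var_error = var_obs - var_true
var_error = 87.19 - 78.471
var_error = 8.719

8.719


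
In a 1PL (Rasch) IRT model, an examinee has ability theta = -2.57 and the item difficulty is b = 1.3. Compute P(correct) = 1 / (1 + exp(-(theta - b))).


theta - b = -2.57 - 1.3 = -3.87
exp(-(theta - b)) = exp(3.87) = 47.9424
P = 1 / (1 + 47.9424)
P = 0.0204

0.0204


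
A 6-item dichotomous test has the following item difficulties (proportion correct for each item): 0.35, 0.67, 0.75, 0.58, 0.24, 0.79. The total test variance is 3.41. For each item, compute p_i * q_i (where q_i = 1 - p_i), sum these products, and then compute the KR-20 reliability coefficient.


For each item, compute p_i * q_i:
  Item 1: 0.35 * 0.65 = 0.2275
  Item 2: 0.67 * 0.33 = 0.2211
  Item 3: 0.75 * 0.25 = 0.1875
  Item 4: 0.58 * 0.42 = 0.2436
  Item 5: 0.24 * 0.76 = 0.1824
  Item 6: 0.79 * 0.21 = 0.1659
Sum(p_i * q_i) = 0.2275 + 0.2211 + 0.1875 + 0.2436 + 0.1824 + 0.1659 = 1.228
KR-20 = (k/(k-1)) * (1 - Sum(p_i*q_i) / Var_total)
= (6/5) * (1 - 1.228/3.41)
= 1.2 * 0.6399
KR-20 = 0.7679

0.7679


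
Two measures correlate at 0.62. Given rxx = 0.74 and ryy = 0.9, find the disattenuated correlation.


r_corrected = rxy / sqrt(rxx * ryy)
= 0.62 / sqrt(0.74 * 0.9)
= 0.62 / sqrt(0.666)
= 0.62 / 0.816088
r_corrected = 0.7597

0.7597


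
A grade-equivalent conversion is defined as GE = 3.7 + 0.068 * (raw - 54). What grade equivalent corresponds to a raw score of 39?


raw - median = 39 - 54 = -15
slope * diff = 0.068 * -15 = -1.02
GE = 3.7 + -1.02
GE = 2.68

2.68


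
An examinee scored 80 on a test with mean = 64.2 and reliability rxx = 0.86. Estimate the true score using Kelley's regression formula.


T_est = rxx * X + (1 - rxx) * mean
T_est = 0.86 * 80 + 0.14 * 64.2
T_est = 68.8 + 8.988
T_est = 77.788

77.788


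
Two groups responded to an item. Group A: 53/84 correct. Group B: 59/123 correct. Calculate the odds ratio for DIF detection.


Odds_A = 53/31 = 1.7097
Odds_B = 59/64 = 0.9219
OR = Odds_A / Odds_B = 1.7097 / 0.9219
Exactly, OR = (53 * 64) / (31 * 59) = 3392 / 1829
OR = 1.8546

1.8546


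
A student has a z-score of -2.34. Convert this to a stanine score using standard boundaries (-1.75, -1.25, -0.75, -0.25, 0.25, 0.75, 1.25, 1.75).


Stanine boundaries: [-1.75, -1.25, -0.75, -0.25, 0.25, 0.75, 1.25, 1.75]
z = -2.34
Check each boundary:
  z < -1.75
  z < -1.25
  z < -0.75
  z < -0.25
  z < 0.25
  z < 0.75
  z < 1.25
  z < 1.75
Highest qualifying boundary gives stanine = 1

1


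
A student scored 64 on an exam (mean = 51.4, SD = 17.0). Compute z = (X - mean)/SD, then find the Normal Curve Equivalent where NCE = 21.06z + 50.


z = (X - mean) / SD = (64 - 51.4) / 17.0
z = 12.6 / 17.0
z = 0.7412
NCE = NCE = 21.06z + 50
Carry z at full precision (z = 12.6 / 17.0) into the conversion:
NCE = 21.06 * (12.6 / 17.0) + 50 = 265.356 / 17.0 + 50
NCE = 15.6092 + 50
NCE = 65.6092

65.6092
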